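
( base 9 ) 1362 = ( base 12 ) 718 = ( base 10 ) 1028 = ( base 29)16d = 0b10000000100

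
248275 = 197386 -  - 50889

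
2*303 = 606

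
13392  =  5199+8193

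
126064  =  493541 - 367477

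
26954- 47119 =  -20165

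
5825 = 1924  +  3901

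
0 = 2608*0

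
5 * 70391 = 351955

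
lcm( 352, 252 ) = 22176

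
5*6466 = 32330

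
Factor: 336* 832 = 2^10*3^1*7^1 * 13^1 = 279552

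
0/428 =0 =0.00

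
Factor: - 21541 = -13^1*1657^1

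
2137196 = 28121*76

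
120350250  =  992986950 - 872636700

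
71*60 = 4260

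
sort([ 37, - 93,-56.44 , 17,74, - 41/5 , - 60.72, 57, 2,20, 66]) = [  -  93 , - 60.72, - 56.44,- 41/5, 2, 17, 20 , 37, 57,66,74]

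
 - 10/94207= - 1 + 94197/94207 = -0.00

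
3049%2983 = 66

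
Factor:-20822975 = -5^2*832919^1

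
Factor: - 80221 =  - 80221^1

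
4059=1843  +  2216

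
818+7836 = 8654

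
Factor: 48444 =2^2*3^1 * 11^1*367^1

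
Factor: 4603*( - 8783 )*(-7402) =299249158898 = 2^1*3701^1*4603^1*8783^1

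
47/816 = 47/816 = 0.06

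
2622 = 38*69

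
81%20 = 1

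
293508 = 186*1578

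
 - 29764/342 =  - 14882/171 =- 87.03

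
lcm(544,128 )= 2176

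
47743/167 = 285 + 148/167 = 285.89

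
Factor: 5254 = 2^1* 37^1*71^1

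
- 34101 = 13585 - 47686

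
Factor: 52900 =2^2*5^2 *23^2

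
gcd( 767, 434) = 1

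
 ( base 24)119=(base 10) 609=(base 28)LL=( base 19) 1D1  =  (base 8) 1141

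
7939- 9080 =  - 1141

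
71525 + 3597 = 75122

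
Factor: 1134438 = 2^1*3^1 *71^1*2663^1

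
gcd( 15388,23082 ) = 7694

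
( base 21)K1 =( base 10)421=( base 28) F1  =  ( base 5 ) 3141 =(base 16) 1A5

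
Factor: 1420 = 2^2*5^1*71^1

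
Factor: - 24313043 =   -  17^1 * 1430179^1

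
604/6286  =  302/3143 = 0.10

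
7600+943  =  8543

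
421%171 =79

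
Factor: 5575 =5^2*223^1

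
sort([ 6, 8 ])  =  [6,8] 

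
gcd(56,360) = 8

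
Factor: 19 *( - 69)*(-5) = 3^1 * 5^1*19^1*23^1 = 6555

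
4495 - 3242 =1253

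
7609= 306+7303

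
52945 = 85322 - 32377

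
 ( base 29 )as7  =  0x240d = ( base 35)7io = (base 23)ha6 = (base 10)9229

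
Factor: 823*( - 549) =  - 3^2*61^1*823^1 = -451827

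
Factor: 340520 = 2^3*5^1*8513^1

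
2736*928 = 2539008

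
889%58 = 19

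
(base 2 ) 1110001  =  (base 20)5d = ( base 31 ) 3K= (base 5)423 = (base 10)113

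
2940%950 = 90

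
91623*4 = 366492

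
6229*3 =18687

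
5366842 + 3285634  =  8652476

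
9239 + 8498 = 17737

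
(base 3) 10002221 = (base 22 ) 4F0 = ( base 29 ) 2k4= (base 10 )2266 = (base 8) 4332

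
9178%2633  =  1279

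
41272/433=95 + 137/433 = 95.32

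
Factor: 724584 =2^3* 3^1  *7^1*19^1*227^1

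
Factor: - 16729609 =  - 13^1 * 53^1 * 24281^1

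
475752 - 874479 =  - 398727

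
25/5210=5/1042 = 0.00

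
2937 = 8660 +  - 5723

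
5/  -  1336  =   - 1 + 1331/1336 = - 0.00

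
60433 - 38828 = 21605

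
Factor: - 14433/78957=-17/93  =  - 3^(-1) * 17^1*31^( -1)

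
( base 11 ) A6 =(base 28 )44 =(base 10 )116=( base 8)164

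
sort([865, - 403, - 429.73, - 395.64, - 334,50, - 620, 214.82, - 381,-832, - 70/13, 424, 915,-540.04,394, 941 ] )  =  [  -  832  , - 620, - 540.04,  -  429.73, - 403, - 395.64, -381, - 334, - 70/13, 50, 214.82 , 394, 424, 865,915,941 ]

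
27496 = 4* 6874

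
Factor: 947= 947^1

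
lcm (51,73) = 3723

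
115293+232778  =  348071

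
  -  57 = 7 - 64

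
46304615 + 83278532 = 129583147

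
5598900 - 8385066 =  - 2786166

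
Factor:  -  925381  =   - 31^1 * 29851^1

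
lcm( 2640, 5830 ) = 139920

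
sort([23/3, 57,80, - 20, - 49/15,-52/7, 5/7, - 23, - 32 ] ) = [ - 32, - 23, - 20,- 52/7, - 49/15, 5/7, 23/3 , 57,80] 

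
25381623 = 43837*579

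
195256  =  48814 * 4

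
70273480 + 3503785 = 73777265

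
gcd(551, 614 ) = 1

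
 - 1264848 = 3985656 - 5250504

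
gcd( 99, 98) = 1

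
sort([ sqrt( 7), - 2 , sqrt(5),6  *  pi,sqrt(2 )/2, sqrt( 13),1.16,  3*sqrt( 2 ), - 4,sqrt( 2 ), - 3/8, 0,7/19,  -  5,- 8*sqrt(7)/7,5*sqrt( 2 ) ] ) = [  -  5, - 4, - 8*sqrt( 7 )/7,-2 , - 3/8, 0, 7/19, sqrt(2)/2,1.16,sqrt (2), sqrt(5 ),sqrt(7), sqrt( 13), 3*sqrt(2 ),5*sqrt( 2 ),6*pi ] 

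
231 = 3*77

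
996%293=117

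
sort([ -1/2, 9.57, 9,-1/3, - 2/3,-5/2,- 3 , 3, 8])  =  [-3, -5/2, - 2/3, -1/2, - 1/3, 3,8, 9, 9.57] 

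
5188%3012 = 2176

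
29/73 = 29/73 = 0.40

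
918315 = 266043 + 652272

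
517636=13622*38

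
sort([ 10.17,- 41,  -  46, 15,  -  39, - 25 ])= [ - 46, - 41, - 39 ,-25,10.17,15]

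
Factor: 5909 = 19^1*311^1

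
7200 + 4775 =11975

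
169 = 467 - 298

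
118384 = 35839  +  82545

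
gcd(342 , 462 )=6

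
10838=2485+8353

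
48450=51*950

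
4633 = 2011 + 2622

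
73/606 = 73/606 = 0.12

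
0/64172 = 0=0.00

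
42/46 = 21/23=0.91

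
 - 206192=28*( - 7364 ) 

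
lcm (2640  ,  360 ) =7920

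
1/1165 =1/1165 =0.00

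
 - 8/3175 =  - 1+3167/3175 = - 0.00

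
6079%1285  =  939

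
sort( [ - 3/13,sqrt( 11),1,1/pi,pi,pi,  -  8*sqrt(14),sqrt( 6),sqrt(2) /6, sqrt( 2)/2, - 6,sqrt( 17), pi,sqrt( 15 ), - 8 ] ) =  [ - 8 * sqrt (14 ), - 8, - 6 ,-3/13,sqrt( 2 )/6,1/pi, sqrt(2) /2,1,sqrt(6),pi, pi,pi, sqrt( 11),sqrt(15),sqrt( 17 )]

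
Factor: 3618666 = 2^1*3^2*201037^1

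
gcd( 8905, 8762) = 13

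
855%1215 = 855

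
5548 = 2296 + 3252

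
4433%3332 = 1101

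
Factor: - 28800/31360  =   - 3^2  *  5^1*7^( - 2) = - 45/49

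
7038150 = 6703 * 1050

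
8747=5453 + 3294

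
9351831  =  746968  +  8604863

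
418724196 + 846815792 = 1265539988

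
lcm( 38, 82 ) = 1558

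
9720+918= 10638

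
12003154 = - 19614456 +31617610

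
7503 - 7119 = 384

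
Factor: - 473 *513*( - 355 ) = 3^3*5^1*11^1*19^1*43^1*71^1 =86140395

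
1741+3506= 5247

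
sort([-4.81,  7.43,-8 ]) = [  -  8, - 4.81, 7.43]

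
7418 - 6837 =581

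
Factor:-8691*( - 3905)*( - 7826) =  - 2^1*3^1*5^1 * 7^1*11^1*13^1*43^1*71^1*2897^1 = - 265601566230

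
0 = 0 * 822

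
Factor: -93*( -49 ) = 3^1*7^2*31^1 = 4557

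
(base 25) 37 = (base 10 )82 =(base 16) 52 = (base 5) 312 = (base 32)2I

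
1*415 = 415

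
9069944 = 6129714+2940230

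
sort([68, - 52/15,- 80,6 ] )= [- 80, - 52/15, 6,68] 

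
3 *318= 954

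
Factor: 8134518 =2^1*3^1*7^1 * 193679^1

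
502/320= 1 + 91/160=1.57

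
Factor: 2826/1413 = 2^1 = 2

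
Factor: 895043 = 149^1* 6007^1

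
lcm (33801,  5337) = 101403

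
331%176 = 155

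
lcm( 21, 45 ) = 315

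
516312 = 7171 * 72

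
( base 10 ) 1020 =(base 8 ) 1774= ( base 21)26C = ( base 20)2B0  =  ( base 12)710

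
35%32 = 3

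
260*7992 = 2077920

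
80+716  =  796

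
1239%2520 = 1239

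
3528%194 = 36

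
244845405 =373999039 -129153634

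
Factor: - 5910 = - 2^1*3^1 * 5^1 * 197^1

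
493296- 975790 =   -  482494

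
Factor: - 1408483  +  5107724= 7^1 * 13^2 * 53^1 * 59^1 = 3699241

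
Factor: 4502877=3^1*587^1*2557^1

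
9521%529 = 528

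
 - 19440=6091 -25531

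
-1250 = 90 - 1340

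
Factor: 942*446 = 2^2 * 3^1 * 157^1 *223^1=420132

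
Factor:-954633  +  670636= - 7^1* 29^1*1399^1 = -283997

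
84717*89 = 7539813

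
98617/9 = 98617/9 = 10957.44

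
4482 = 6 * 747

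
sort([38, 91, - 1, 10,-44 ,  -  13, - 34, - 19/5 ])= [ - 44, - 34,- 13, - 19/5, - 1, 10,38, 91]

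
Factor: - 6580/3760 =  - 7/4   =  - 2^ ( - 2)*7^1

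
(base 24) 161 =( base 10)721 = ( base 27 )QJ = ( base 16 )2D1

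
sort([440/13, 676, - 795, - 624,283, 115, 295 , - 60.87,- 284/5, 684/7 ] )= [ - 795, - 624,-60.87, - 284/5, 440/13 , 684/7,115,  283, 295, 676] 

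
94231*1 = 94231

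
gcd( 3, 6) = 3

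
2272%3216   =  2272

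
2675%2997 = 2675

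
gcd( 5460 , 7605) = 195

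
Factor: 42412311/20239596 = 2^( - 2)*13^( - 1)*59^( - 1)*733^(  -  1)*4712479^1 = 4712479/2248844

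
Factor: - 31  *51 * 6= - 2^1* 3^2*17^1* 31^1 = - 9486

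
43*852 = 36636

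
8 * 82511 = 660088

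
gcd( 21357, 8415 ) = 9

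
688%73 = 31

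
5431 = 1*5431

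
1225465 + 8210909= 9436374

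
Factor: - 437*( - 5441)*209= 496942853 = 11^1*19^2*23^1*5441^1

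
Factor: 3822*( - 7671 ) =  - 2^1*3^2 * 7^2*13^1 * 2557^1 = -29318562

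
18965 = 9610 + 9355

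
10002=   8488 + 1514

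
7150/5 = 1430 = 1430.00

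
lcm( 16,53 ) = 848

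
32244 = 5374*6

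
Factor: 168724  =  2^2 * 42181^1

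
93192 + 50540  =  143732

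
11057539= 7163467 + 3894072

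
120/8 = 15 = 15.00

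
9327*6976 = 65065152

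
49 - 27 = 22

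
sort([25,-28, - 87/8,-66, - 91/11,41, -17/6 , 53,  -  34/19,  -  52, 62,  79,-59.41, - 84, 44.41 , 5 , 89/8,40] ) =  [-84,-66 ,-59.41,-52, - 28,-87/8,-91/11,  -  17/6,-34/19,  5,89/8, 25 , 40, 41, 44.41,53,62, 79]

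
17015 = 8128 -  - 8887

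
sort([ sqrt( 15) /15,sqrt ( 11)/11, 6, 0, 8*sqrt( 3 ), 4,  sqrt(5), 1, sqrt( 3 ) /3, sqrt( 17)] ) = [0 , sqrt(15 )/15, sqrt ( 11)/11,sqrt( 3)/3, 1,sqrt(5 ), 4,sqrt(17 ),  6,  8 * sqrt( 3 ) ] 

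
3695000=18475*200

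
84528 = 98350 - 13822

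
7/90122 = 7/90122 = 0.00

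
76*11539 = 876964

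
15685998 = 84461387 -68775389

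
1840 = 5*368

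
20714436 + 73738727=94453163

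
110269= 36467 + 73802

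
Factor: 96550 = 2^1*5^2* 1931^1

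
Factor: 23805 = 3^2*5^1*23^2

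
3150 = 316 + 2834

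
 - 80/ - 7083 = 80/7083 = 0.01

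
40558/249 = 162 + 220/249 = 162.88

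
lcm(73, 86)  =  6278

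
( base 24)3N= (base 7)164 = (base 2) 1011111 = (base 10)95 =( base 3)10112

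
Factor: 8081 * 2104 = 2^3*263^1 *8081^1=17002424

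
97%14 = 13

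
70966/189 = 375  +  13/27 = 375.48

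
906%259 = 129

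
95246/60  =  47623/30 =1587.43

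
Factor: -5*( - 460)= 2300 = 2^2*5^2*23^1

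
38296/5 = 7659 + 1/5= 7659.20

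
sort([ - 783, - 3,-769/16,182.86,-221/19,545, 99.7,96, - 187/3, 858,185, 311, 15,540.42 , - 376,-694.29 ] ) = [ -783, - 694.29, - 376, - 187/3, - 769/16, - 221/19, - 3,15,96, 99.7,182.86,185,311,540.42,545,858 ] 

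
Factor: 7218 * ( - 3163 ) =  - 22830534 = - 2^1 *3^2 * 401^1*3163^1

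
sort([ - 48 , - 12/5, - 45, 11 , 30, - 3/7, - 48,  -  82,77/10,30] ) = [ - 82, - 48, - 48 ,-45 , - 12/5, - 3/7,77/10, 11 , 30,30]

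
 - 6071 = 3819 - 9890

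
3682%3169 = 513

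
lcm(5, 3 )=15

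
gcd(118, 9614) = 2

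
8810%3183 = 2444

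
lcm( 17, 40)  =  680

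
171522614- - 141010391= 312533005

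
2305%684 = 253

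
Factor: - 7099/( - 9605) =5^( - 1 )*17^ (- 1)*31^1 * 113^( - 1) * 229^1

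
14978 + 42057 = 57035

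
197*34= 6698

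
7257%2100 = 957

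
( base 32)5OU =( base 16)171E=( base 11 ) 44a0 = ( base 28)7fa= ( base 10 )5918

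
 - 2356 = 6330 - 8686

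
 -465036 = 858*(  -  542)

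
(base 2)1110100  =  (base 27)48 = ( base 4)1310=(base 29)40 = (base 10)116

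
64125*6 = 384750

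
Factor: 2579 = 2579^1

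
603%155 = 138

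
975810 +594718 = 1570528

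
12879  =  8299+4580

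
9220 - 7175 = 2045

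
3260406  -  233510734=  - 230250328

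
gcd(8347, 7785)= 1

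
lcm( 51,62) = 3162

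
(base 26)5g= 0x92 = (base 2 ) 10010010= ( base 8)222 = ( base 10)146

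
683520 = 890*768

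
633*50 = 31650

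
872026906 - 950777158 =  - 78750252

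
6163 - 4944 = 1219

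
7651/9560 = 7651/9560 =0.80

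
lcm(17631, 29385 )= 88155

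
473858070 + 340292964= 814151034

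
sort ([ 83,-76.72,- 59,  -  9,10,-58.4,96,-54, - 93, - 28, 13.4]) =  [ - 93, - 76.72,  -  59 , - 58.4, - 54, - 28,-9, 10, 13.4,83,  96 ]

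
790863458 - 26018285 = 764845173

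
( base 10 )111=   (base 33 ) 3c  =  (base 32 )3F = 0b1101111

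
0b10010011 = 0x93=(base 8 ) 223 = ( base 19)7e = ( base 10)147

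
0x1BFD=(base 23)DCC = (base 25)bbf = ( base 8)15775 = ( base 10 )7165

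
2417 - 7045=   -4628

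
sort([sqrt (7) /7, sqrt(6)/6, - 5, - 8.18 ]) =[ - 8.18, - 5, sqrt( 7 ) /7,  sqrt(6)/6 ] 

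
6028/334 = 3014/167= 18.05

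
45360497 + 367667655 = 413028152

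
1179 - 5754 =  - 4575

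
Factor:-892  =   - 2^2*223^1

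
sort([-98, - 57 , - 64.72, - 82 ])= [ - 98, - 82, - 64.72, - 57]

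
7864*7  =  55048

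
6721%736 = 97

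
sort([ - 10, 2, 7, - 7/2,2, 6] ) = [ - 10,  -  7/2, 2, 2, 6,7 ]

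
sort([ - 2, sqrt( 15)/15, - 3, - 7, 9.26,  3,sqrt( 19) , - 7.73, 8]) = [ - 7.73, - 7, - 3, - 2,sqrt( 15)/15,3,sqrt( 19), 8,9.26]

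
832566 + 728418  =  1560984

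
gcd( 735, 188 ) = 1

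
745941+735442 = 1481383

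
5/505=1/101 = 0.01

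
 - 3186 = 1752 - 4938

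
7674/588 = 13 + 5/98  =  13.05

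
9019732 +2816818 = 11836550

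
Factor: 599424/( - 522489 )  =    -  2^7*7^1*11^( - 1 )*71^(  -  1 )  =  -896/781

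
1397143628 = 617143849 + 779999779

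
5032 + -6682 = -1650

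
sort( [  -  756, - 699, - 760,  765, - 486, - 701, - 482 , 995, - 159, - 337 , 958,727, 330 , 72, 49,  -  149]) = [ - 760 ,  -  756,-701 , - 699, - 486, - 482, - 337, - 159,-149, 49, 72 , 330, 727, 765, 958, 995 ]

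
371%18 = 11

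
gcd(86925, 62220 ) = 915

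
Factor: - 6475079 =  - 13^1*17^1*83^1*353^1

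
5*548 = 2740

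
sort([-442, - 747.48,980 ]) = [ - 747.48,-442,  980] 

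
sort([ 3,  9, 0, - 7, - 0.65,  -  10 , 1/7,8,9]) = [-10, - 7,- 0.65, 0, 1/7,3,8,  9 , 9 ] 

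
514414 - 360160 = 154254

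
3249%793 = 77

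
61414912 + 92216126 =153631038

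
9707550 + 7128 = 9714678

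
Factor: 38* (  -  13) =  - 2^1 * 13^1 * 19^1 = -494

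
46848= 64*732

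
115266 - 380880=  - 265614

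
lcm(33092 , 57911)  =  231644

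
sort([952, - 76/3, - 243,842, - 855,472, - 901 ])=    [-901, - 855, - 243, - 76/3,  472, 842, 952 ]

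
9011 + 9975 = 18986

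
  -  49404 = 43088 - 92492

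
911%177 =26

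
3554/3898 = 1777/1949 = 0.91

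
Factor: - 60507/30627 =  - 81/41  =  - 3^4*41^( - 1 )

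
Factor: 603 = 3^2*67^1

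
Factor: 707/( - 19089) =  - 1/27= - 3^( - 3)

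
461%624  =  461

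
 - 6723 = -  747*9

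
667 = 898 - 231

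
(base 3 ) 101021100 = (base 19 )11E2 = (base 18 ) 1520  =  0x1D40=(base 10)7488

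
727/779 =727/779 = 0.93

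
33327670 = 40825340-7497670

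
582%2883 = 582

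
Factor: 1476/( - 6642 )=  - 2^1*3^( - 2 ) =- 2/9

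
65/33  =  65/33 = 1.97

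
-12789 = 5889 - 18678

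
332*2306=765592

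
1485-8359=-6874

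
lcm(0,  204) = 0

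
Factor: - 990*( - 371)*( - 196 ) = - 71988840 = -2^3*3^2*5^1*7^3 * 11^1*53^1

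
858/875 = 858/875 = 0.98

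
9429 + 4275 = 13704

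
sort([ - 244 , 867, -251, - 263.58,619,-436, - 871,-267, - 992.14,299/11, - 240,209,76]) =[ - 992.14, - 871, - 436 , - 267, - 263.58,-251,-244, - 240,299/11,76,209,  619, 867] 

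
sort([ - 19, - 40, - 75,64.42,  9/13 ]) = [ - 75,-40, - 19, 9/13,64.42]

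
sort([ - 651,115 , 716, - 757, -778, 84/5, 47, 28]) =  [  -  778,-757, - 651,84/5,28,47, 115, 716]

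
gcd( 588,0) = 588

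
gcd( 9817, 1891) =1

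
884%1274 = 884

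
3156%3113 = 43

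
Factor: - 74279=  - 74279^1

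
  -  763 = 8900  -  9663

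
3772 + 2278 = 6050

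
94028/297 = 316 + 16/27=316.59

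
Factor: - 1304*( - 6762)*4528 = 39926310144= 2^8*3^1*7^2*23^1*163^1*283^1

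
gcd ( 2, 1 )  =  1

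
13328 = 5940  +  7388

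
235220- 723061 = - 487841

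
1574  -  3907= - 2333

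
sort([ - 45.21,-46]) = [ - 46,- 45.21 ]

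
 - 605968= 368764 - 974732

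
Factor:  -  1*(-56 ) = 2^3*7^1 = 56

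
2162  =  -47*( - 46)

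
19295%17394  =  1901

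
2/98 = 1/49  =  0.02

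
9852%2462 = 4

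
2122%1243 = 879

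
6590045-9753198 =-3163153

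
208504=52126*4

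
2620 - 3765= - 1145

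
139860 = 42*3330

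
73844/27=2734 + 26/27 = 2734.96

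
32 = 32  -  0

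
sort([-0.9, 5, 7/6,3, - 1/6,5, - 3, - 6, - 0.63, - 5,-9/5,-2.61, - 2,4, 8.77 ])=[  -  6, - 5, - 3, - 2.61, - 2, - 9/5, - 0.9 ,- 0.63, - 1/6, 7/6 , 3, 4 , 5, 5, 8.77]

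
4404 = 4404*1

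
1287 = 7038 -5751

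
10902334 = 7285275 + 3617059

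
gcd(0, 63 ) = 63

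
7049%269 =55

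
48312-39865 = 8447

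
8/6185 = 8/6185 = 0.00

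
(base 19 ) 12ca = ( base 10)7819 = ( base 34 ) 6px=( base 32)7kb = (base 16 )1e8b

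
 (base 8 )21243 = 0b10001010100011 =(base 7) 34565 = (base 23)GHC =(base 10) 8867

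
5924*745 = 4413380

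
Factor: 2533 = 17^1 * 149^1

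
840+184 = 1024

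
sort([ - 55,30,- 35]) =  [ - 55,-35,30 ]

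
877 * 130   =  114010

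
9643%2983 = 694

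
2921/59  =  2921/59 = 49.51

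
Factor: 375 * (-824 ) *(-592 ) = 2^7*3^1*5^3*37^1*103^1 = 182928000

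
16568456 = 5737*2888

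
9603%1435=993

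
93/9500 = 93/9500 = 0.01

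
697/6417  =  697/6417= 0.11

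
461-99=362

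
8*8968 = 71744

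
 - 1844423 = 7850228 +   -  9694651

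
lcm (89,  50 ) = 4450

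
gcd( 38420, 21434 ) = 2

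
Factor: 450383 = 450383^1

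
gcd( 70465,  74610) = 4145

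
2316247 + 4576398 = 6892645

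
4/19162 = 2/9581 = 0.00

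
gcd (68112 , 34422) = 6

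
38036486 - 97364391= - 59327905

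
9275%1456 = 539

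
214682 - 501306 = -286624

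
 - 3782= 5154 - 8936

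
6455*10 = 64550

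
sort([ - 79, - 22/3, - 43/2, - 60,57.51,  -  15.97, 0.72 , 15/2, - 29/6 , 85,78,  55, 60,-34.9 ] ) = [ - 79, - 60, - 34.9, - 43/2, - 15.97, - 22/3,-29/6,0.72 , 15/2,55, 57.51, 60, 78,85]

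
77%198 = 77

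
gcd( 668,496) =4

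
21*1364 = 28644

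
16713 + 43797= 60510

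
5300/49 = 5300/49  =  108.16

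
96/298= 48/149 = 0.32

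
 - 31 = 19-50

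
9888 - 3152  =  6736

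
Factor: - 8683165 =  - 5^1*167^1*10399^1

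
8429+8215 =16644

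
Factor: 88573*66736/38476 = 1477751932/9619 = 2^2*23^1*43^1*97^1*3851^1*9619^( - 1)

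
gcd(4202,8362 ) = 2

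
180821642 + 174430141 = 355251783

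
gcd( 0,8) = 8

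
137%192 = 137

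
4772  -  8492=- 3720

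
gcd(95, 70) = 5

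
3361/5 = 672 + 1/5 = 672.20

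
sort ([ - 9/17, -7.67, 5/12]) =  [-7.67,-9/17 , 5/12] 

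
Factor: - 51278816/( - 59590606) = 25639408/29795303  =  2^4*101^( -1 )*157^(-1)*1879^( - 1)*1602463^1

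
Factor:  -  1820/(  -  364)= 5  =  5^1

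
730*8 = 5840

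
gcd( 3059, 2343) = 1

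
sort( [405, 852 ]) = [405, 852]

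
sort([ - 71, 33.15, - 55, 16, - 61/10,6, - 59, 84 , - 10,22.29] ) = [ - 71, -59, - 55, - 10, - 61/10,6,16, 22.29, 33.15,84] 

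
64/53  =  1 + 11/53 = 1.21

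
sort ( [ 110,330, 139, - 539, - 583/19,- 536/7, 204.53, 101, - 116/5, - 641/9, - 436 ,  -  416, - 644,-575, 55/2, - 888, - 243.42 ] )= [ - 888, - 644, -575,  -  539,- 436,-416,- 243.42,-536/7, - 641/9 ,  -  583/19  , - 116/5,55/2,101, 110, 139,204.53, 330] 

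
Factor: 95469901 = 151^1*632251^1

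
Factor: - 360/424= - 45/53 = - 3^2 * 5^1*53^( - 1 ) 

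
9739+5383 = 15122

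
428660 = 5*85732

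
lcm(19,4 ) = 76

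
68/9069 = 68/9069 = 0.01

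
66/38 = 1 + 14/19 = 1.74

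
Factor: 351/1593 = 13/59= 13^1*59^( - 1) 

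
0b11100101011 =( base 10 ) 1835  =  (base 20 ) 4BF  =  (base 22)3h9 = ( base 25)2na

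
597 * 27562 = 16454514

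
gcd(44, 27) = 1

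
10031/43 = 233 +12/43 = 233.28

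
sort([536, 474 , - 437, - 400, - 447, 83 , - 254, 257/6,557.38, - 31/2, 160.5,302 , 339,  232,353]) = [ - 447, - 437, - 400 , - 254, - 31/2,  257/6,  83,160.5,  232,  302, 339 , 353, 474, 536,  557.38]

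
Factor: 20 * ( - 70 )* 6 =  - 2^4*3^1*5^2*7^1= - 8400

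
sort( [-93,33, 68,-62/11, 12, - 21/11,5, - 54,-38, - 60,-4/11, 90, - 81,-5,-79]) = [ - 93, - 81, - 79, - 60,-54, - 38, - 62/11, - 5, - 21/11, - 4/11,5,12,33, 68,  90]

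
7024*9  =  63216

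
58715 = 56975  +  1740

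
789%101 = 82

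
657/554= 1 + 103/554=1.19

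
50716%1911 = 1030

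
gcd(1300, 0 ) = 1300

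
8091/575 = 8091/575= 14.07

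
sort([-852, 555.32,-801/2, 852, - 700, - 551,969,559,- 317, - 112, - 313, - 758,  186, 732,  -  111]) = [ - 852, - 758 ,-700,- 551, - 801/2 , - 317, - 313, - 112, - 111 , 186,555.32,559, 732, 852, 969] 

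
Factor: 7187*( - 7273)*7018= - 366838235918 = - 2^1*7^1*11^2 * 29^1*1039^1*7187^1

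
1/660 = 1/660=0.00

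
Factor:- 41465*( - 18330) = 2^1*3^1*5^2*13^1  *  47^1*8293^1 = 760053450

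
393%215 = 178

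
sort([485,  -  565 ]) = [-565, 485] 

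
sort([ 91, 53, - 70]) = [ - 70, 53,91]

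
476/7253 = 476/7253= 0.07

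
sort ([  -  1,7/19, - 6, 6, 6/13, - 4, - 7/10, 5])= [ -6, - 4, - 1,  -  7/10,7/19, 6/13,5,6 ] 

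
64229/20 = 64229/20 = 3211.45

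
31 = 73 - 42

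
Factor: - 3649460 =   -  2^2*5^1 *182473^1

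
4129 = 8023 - 3894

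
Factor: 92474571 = 3^1 * 7^1* 281^1*15671^1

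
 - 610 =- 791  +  181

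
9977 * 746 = 7442842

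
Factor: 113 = 113^1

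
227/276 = 227/276 = 0.82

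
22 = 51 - 29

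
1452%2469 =1452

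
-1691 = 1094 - 2785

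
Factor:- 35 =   -  5^1*7^1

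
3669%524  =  1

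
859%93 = 22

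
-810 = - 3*270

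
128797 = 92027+36770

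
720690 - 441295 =279395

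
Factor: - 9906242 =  - 2^1*4953121^1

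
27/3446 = 27/3446 = 0.01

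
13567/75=180 + 67/75  =  180.89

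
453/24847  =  453/24847 = 0.02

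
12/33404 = 3/8351 = 0.00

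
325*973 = 316225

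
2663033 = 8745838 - 6082805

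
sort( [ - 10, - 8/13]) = [ - 10 ,-8/13 ]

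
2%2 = 0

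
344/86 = 4 = 4.00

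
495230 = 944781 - 449551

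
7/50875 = 7/50875 = 0.00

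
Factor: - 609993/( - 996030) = 67777/110670=2^( - 1)*3^( - 1)*5^( - 1)*7^ ( - 1 ) *17^( - 1 )*31^( - 1 )*67777^1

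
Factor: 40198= 2^1*101^1*199^1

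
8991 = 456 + 8535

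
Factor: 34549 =34549^1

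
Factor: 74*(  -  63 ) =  - 2^1 *3^2*7^1*37^1  =  - 4662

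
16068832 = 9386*1712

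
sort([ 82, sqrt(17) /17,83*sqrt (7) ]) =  [sqrt ( 17)/17, 82,83*sqrt( 7) ]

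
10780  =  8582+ 2198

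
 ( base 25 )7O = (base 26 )7H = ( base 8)307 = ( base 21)9a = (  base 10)199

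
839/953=839/953 = 0.88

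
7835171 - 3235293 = 4599878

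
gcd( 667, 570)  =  1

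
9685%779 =337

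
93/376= 93/376 = 0.25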